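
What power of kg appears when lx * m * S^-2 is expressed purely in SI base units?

2

lx = lm/m² (illuminance = luminous flux per area),
    = m⁻²·cd.
S = 1/Ω (conductance is reciprocal resistance),
    = kg⁻¹·m⁻²·s³·A².
So S⁻² = kg²·m⁴·s⁻⁶·A⁻⁴.
Combining: lx·m·S⁻² = (m⁻²·cd) · m · (kg²·m⁴·s⁻⁶·A⁻⁴) = kg²·m³·s⁻⁶·A⁻⁴·cd.
The exponent of kg is 2.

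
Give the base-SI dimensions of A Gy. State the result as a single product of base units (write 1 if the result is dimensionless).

m²·s⁻²·A

Gy = J/kg (absorbed dose = energy per mass),
    = m²·s⁻².
Combining: A·Gy = A · (m²·s⁻²) = m²·s⁻²·A.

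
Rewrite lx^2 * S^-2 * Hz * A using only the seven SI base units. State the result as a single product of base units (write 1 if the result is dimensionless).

lx = m⁻²·cd.
So lx² = m⁻⁴·cd².
S = kg⁻¹·m⁻²·s³·A².
So S⁻² = kg²·m⁴·s⁻⁶·A⁻⁴.
Hz = s⁻¹.
Combining: lx²·S⁻²·Hz·A = (m⁻⁴·cd²) · (kg²·m⁴·s⁻⁶·A⁻⁴) · s⁻¹ · A = kg²·s⁻⁷·A⁻³·cd².

kg²·s⁻⁷·A⁻³·cd²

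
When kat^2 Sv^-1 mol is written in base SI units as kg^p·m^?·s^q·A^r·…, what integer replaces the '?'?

-2

kat = mol/s = s⁻¹·mol (catalytic activity).
So kat² = s⁻²·mol².
Sv = J/kg (equivalent dose = energy per mass),
    = m²·s⁻².
So Sv⁻¹ = m⁻²·s².
Combining: kat²·Sv⁻¹·mol = (s⁻²·mol²) · (m⁻²·s²) · mol = m⁻²·mol³.
The exponent of m is -2.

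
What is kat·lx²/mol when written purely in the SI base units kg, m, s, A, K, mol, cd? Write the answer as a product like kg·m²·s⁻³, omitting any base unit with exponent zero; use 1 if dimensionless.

kat = mol/s = s⁻¹·mol (catalytic activity).
lx = lm/m² (illuminance = luminous flux per area),
    = m⁻²·cd.
So lx² = m⁻⁴·cd².
Combining: kat·mol⁻¹·lx² = (s⁻¹·mol) · mol⁻¹ · (m⁻⁴·cd²) = m⁻⁴·s⁻¹·cd².

m⁻⁴·s⁻¹·cd²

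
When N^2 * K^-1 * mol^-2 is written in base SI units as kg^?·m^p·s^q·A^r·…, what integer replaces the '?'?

N = kg·m/s² = kg·m·s⁻² (force = mass × acceleration).
So N² = kg²·m²·s⁻⁴.
Combining: N²·K⁻¹·mol⁻² = (kg²·m²·s⁻⁴) · K⁻¹ · mol⁻² = kg²·m²·s⁻⁴·K⁻¹·mol⁻².
The exponent of kg is 2.

2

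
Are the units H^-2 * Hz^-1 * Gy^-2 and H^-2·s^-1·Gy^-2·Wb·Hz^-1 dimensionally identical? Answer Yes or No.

No

Left side:
  H = Wb/A (inductance = flux per current),
      = kg·m²·s⁻²·A⁻².
  So H⁻² = kg⁻²·m⁻⁴·s⁴·A⁴.
  Hz = 1/s = s⁻¹ (frequency is cycles per second).
  So Hz⁻¹ = s.
  Gy = J/kg (absorbed dose = energy per mass),
      = m²·s⁻².
  So Gy⁻² = m⁻⁴·s⁴.
  Combining: H⁻²·Hz⁻¹·Gy⁻² = (kg⁻²·m⁻⁴·s⁴·A⁴) · s · (m⁻⁴·s⁴) = kg⁻²·m⁻⁸·s⁹·A⁴.
Right side:
  H = kg·m²·s⁻²·A⁻².
  So H⁻² = kg⁻²·m⁻⁴·s⁴·A⁴.
  Gy = m²·s⁻².
  So Gy⁻² = m⁻⁴·s⁴.
  Wb = kg·m²·s⁻²·A⁻¹.
  Hz = s⁻¹.
  So Hz⁻¹ = s.
  Combining: H⁻²·s⁻¹·Gy⁻²·Wb·Hz⁻¹ = (kg⁻²·m⁻⁴·s⁴·A⁴) · s⁻¹ · (m⁻⁴·s⁴) · (kg·m²·s⁻²·A⁻¹) · s = kg⁻¹·m⁻⁶·s⁶·A³.
Left is kg⁻²·m⁻⁸·s⁹·A⁴; right is kg⁻¹·m⁻⁶·s⁶·A³ — different.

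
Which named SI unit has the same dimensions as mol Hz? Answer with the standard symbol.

kat

Hz = s⁻¹.
Combining: mol·Hz = mol · s⁻¹ = s⁻¹·mol.
s⁻¹·mol is the base-SI form of the katal.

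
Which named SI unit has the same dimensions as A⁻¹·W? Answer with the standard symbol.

W = J/s (power = energy per time),
    = kg·m²·s⁻³.
Combining: A⁻¹·W = A⁻¹ · (kg·m²·s⁻³) = kg·m²·s⁻³·A⁻¹.
kg·m²·s⁻³·A⁻¹ is the base-SI form of the volt.

V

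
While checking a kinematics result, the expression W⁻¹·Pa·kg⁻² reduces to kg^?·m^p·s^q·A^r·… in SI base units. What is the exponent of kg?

-2

W = J/s (power = energy per time),
    = kg·m²·s⁻³.
So W⁻¹ = kg⁻¹·m⁻²·s³.
Pa = N/m² (pressure = force per area),
    = kg·m⁻¹·s⁻².
Combining: W⁻¹·Pa·kg⁻² = (kg⁻¹·m⁻²·s³) · (kg·m⁻¹·s⁻²) · kg⁻² = kg⁻²·m⁻³·s.
The exponent of kg is -2.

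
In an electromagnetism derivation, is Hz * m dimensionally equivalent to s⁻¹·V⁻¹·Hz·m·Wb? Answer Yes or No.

Left side:
  Hz = 1/s = s⁻¹ (frequency is cycles per second).
  Combining: Hz·m = s⁻¹ · m = m·s⁻¹.
Right side:
  V = kg·m²·s⁻³·A⁻¹.
  So V⁻¹ = kg⁻¹·m⁻²·s³·A.
  Hz = s⁻¹.
  Wb = kg·m²·s⁻²·A⁻¹.
  Combining: s⁻¹·V⁻¹·Hz·m·Wb = s⁻¹ · (kg⁻¹·m⁻²·s³·A) · s⁻¹ · m · (kg·m²·s⁻²·A⁻¹) = m·s⁻¹.
Both reduce to m·s⁻¹.

Yes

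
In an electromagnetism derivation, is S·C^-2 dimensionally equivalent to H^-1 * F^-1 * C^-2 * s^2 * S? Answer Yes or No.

Left side:
  S = 1/Ω (conductance is reciprocal resistance),
      = kg⁻¹·m⁻²·s³·A².
  C = A·s = s·A (charge = current × time).
  So C⁻² = s⁻²·A⁻².
  Combining: S·C⁻² = (kg⁻¹·m⁻²·s³·A²) · (s⁻²·A⁻²) = kg⁻¹·m⁻²·s.
Right side:
  H = kg·m²·s⁻²·A⁻².
  So H⁻¹ = kg⁻¹·m⁻²·s²·A².
  F = kg⁻¹·m⁻²·s⁴·A².
  So F⁻¹ = kg·m²·s⁻⁴·A⁻².
  C = s·A.
  So C⁻² = s⁻²·A⁻².
  S = kg⁻¹·m⁻²·s³·A².
  Combining: H⁻¹·F⁻¹·C⁻²·s²·S = (kg⁻¹·m⁻²·s²·A²) · (kg·m²·s⁻⁴·A⁻²) · (s⁻²·A⁻²) · s² · (kg⁻¹·m⁻²·s³·A²) = kg⁻¹·m⁻²·s.
Both reduce to kg⁻¹·m⁻²·s.

Yes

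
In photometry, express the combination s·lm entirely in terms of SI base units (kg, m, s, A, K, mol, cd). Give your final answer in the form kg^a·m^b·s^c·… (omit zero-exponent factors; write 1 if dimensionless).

lm = cd·sr = cd (luminous flux; sr is dimensionless).
Combining: s·lm = s · cd = s·cd.

s·cd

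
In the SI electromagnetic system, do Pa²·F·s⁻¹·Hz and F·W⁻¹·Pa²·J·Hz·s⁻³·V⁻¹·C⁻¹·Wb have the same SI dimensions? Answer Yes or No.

No

Left side:
  Pa = N/m² (pressure = force per area),
      = kg·m⁻¹·s⁻².
  So Pa² = kg²·m⁻²·s⁻⁴.
  F = C/V (capacitance = charge per voltage),
      = A·s/(kg·m²·s⁻³·A⁻¹) (substituting C and V),
      = kg⁻¹·m⁻²·s⁴·A².
  Hz = 1/s = s⁻¹ (frequency is cycles per second).
  Combining: Pa²·F·s⁻¹·Hz = (kg²·m⁻²·s⁻⁴) · (kg⁻¹·m⁻²·s⁴·A²) · s⁻¹ · s⁻¹ = kg·m⁻⁴·s⁻²·A².
Right side:
  F = C/V (capacitance = charge per voltage),
      = A·s/(kg·m²·s⁻³·A⁻¹) (substituting C and V),
      = kg⁻¹·m⁻²·s⁴·A².
  W = J/s (power = energy per time),
      = kg·m²·s⁻³.
  So W⁻¹ = kg⁻¹·m⁻²·s³.
  Pa = N/m² (pressure = force per area),
      = kg·m⁻¹·s⁻².
  So Pa² = kg²·m⁻²·s⁻⁴.
  J = N·m (work = force × distance),
      = kg·m²·s⁻².
  Hz = 1/s = s⁻¹ (frequency is cycles per second).
  V = W/A (potential = power per current),
      = kg·m²·s⁻³·A⁻¹.
  So V⁻¹ = kg⁻¹·m⁻²·s³·A.
  C = A·s = s·A (charge = current × time).
  So C⁻¹ = s⁻¹·A⁻¹.
  Wb = V·s (flux: a volt is a weber per second),
      = kg·m²·s⁻²·A⁻¹.
  Combining: F·W⁻¹·Pa²·J·Hz·s⁻³·V⁻¹·C⁻¹·Wb = (kg⁻¹·m⁻²·s⁴·A²) · (kg⁻¹·m⁻²·s³) · (kg²·m⁻²·s⁻⁴) · (kg·m²·s⁻²) · s⁻¹ · s⁻³ · (kg⁻¹·m⁻²·s³·A) · (s⁻¹·A⁻¹) · (kg·m²·s⁻²·A⁻¹) = kg·m⁻⁴·s⁻³·A.
Left is kg·m⁻⁴·s⁻²·A²; right is kg·m⁻⁴·s⁻³·A — different.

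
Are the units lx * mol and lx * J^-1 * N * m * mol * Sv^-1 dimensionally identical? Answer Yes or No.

No

Left side:
  lx = lm/m² (illuminance = luminous flux per area),
      = m⁻²·cd.
  Combining: lx·mol = (m⁻²·cd) · mol = m⁻²·mol·cd.
Right side:
  lx = m⁻²·cd.
  J = kg·m²·s⁻².
  So J⁻¹ = kg⁻¹·m⁻²·s².
  N = kg·m·s⁻².
  Sv = m²·s⁻².
  So Sv⁻¹ = m⁻²·s².
  Combining: lx·J⁻¹·N·m·mol·Sv⁻¹ = (m⁻²·cd) · (kg⁻¹·m⁻²·s²) · (kg·m·s⁻²) · m · mol · (m⁻²·s²) = m⁻⁴·s²·mol·cd.
Left is m⁻²·mol·cd; right is m⁻⁴·s²·mol·cd — different.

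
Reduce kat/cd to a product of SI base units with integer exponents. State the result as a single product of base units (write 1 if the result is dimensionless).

s⁻¹·mol·cd⁻¹

kat = mol/s = s⁻¹·mol (catalytic activity).
Combining: cd⁻¹·kat = cd⁻¹ · (s⁻¹·mol) = s⁻¹·mol·cd⁻¹.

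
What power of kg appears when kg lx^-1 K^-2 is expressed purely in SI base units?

lx = m⁻²·cd.
So lx⁻¹ = m²·cd⁻¹.
Combining: kg·lx⁻¹·K⁻² = kg · (m²·cd⁻¹) · K⁻² = kg·m²·K⁻²·cd⁻¹.
The exponent of kg is 1.

1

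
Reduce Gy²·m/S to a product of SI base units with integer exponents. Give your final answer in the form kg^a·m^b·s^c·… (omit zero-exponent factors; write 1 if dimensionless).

kg·m⁷·s⁻⁷·A⁻²

Gy = J/kg (absorbed dose = energy per mass),
    = m²·s⁻².
So Gy² = m⁴·s⁻⁴.
S = 1/Ω (conductance is reciprocal resistance),
    = kg⁻¹·m⁻²·s³·A².
So S⁻¹ = kg·m²·s⁻³·A⁻².
Combining: Gy²·m·S⁻¹ = (m⁴·s⁻⁴) · m · (kg·m²·s⁻³·A⁻²) = kg·m⁷·s⁻⁷·A⁻².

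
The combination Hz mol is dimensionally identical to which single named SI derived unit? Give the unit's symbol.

Hz = s⁻¹.
Combining: Hz·mol = s⁻¹ · mol = s⁻¹·mol.
s⁻¹·mol is the base-SI form of the katal.

kat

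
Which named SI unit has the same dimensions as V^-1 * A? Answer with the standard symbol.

V = W/A (potential = power per current),
    = kg·m²·s⁻³·A⁻¹.
So V⁻¹ = kg⁻¹·m⁻²·s³·A.
Combining: V⁻¹·A = (kg⁻¹·m⁻²·s³·A) · A = kg⁻¹·m⁻²·s³·A².
kg⁻¹·m⁻²·s³·A² is the base-SI form of the siemens.

S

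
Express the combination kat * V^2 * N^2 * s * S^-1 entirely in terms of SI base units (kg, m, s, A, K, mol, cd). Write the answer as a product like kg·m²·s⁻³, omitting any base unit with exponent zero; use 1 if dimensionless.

kg⁵·m⁸·s⁻¹³·A⁻⁴·mol

kat = s⁻¹·mol.
V = kg·m²·s⁻³·A⁻¹.
So V² = kg²·m⁴·s⁻⁶·A⁻².
N = kg·m·s⁻².
So N² = kg²·m²·s⁻⁴.
S = kg⁻¹·m⁻²·s³·A².
So S⁻¹ = kg·m²·s⁻³·A⁻².
Combining: kat·V²·N²·s·S⁻¹ = (s⁻¹·mol) · (kg²·m⁴·s⁻⁶·A⁻²) · (kg²·m²·s⁻⁴) · s · (kg·m²·s⁻³·A⁻²) = kg⁵·m⁸·s⁻¹³·A⁻⁴·mol.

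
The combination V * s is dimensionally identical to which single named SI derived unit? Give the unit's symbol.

V = W/A (potential = power per current),
    = kg·m²·s⁻³·A⁻¹.
Combining: V·s = (kg·m²·s⁻³·A⁻¹) · s = kg·m²·s⁻²·A⁻¹.
kg·m²·s⁻²·A⁻¹ is the base-SI form of the weber.

Wb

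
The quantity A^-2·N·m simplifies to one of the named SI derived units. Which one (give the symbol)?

N = kg·m·s⁻².
Combining: A⁻²·N·m = A⁻² · (kg·m·s⁻²) · m = kg·m²·s⁻²·A⁻².
kg·m²·s⁻²·A⁻² is the base-SI form of the henry.

H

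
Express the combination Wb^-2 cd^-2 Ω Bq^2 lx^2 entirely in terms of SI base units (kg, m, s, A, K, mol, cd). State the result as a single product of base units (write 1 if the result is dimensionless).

Wb = V·s (flux: a volt is a weber per second),
    = kg·m²·s⁻²·A⁻¹.
So Wb⁻² = kg⁻²·m⁻⁴·s⁴·A².
Ω = V/A (resistance = voltage per current),
    = kg·m²·s⁻³·A⁻².
Bq = 1/s = s⁻¹ (activity is decays per second).
So Bq² = s⁻².
lx = lm/m² (illuminance = luminous flux per area),
    = m⁻²·cd.
So lx² = m⁻⁴·cd².
Combining: Wb⁻²·cd⁻²·Ω·Bq²·lx² = (kg⁻²·m⁻⁴·s⁴·A²) · cd⁻² · (kg·m²·s⁻³·A⁻²) · s⁻² · (m⁻⁴·cd²) = kg⁻¹·m⁻⁶·s⁻¹.

kg⁻¹·m⁻⁶·s⁻¹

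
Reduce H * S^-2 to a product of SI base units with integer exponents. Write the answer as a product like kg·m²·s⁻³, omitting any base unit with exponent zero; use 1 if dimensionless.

kg³·m⁶·s⁻⁸·A⁻⁶

H = Wb/A (inductance = flux per current),
    = kg·m²·s⁻²·A⁻².
S = 1/Ω (conductance is reciprocal resistance),
    = kg⁻¹·m⁻²·s³·A².
So S⁻² = kg²·m⁴·s⁻⁶·A⁻⁴.
Combining: H·S⁻² = (kg·m²·s⁻²·A⁻²) · (kg²·m⁴·s⁻⁶·A⁻⁴) = kg³·m⁶·s⁻⁸·A⁻⁶.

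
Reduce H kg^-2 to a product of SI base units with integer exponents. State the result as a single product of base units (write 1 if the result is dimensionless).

H = Wb/A (inductance = flux per current),
    = kg·m²·s⁻²·A⁻².
Combining: H·kg⁻² = (kg·m²·s⁻²·A⁻²) · kg⁻² = kg⁻¹·m²·s⁻²·A⁻².

kg⁻¹·m²·s⁻²·A⁻²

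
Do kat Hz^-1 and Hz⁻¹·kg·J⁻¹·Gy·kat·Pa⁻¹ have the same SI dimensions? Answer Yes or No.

Left side:
  kat = s⁻¹·mol.
  Hz = s⁻¹.
  So Hz⁻¹ = s.
  Combining: kat·Hz⁻¹ = (s⁻¹·mol) · s = mol.
Right side:
  Hz = s⁻¹.
  So Hz⁻¹ = s.
  J = kg·m²·s⁻².
  So J⁻¹ = kg⁻¹·m⁻²·s².
  Gy = m²·s⁻².
  kat = s⁻¹·mol.
  Pa = kg·m⁻¹·s⁻².
  So Pa⁻¹ = kg⁻¹·m·s².
  Combining: Hz⁻¹·kg·J⁻¹·Gy·kat·Pa⁻¹ = s · kg · (kg⁻¹·m⁻²·s²) · (m²·s⁻²) · (s⁻¹·mol) · (kg⁻¹·m·s²) = kg⁻¹·m·s²·mol.
Left is mol; right is kg⁻¹·m·s²·mol — different.

No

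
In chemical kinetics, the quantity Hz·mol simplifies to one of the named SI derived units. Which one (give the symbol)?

Hz = s⁻¹.
Combining: Hz·mol = s⁻¹ · mol = s⁻¹·mol.
s⁻¹·mol is the base-SI form of the katal.

kat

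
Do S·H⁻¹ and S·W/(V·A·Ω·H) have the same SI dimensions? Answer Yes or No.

Left side:
  S = 1/Ω (conductance is reciprocal resistance),
      = kg⁻¹·m⁻²·s³·A².
  H = Wb/A (inductance = flux per current),
      = kg·m²·s⁻²·A⁻².
  So H⁻¹ = kg⁻¹·m⁻²·s²·A².
  Combining: S·H⁻¹ = (kg⁻¹·m⁻²·s³·A²) · (kg⁻¹·m⁻²·s²·A²) = kg⁻²·m⁻⁴·s⁵·A⁴.
Right side:
  S = 1/Ω (conductance is reciprocal resistance),
      = kg⁻¹·m⁻²·s³·A².
  V = W/A (potential = power per current),
      = kg·m²·s⁻³·A⁻¹.
  So V⁻¹ = kg⁻¹·m⁻²·s³·A.
  Ω = V/A (resistance = voltage per current),
      = kg·m²·s⁻³·A⁻².
  So Ω⁻¹ = kg⁻¹·m⁻²·s³·A².
  H = Wb/A (inductance = flux per current),
      = kg·m²·s⁻²·A⁻².
  So H⁻¹ = kg⁻¹·m⁻²·s²·A².
  W = J/s (power = energy per time),
      = kg·m²·s⁻³.
  Combining: S·V⁻¹·A⁻¹·Ω⁻¹·H⁻¹·W = (kg⁻¹·m⁻²·s³·A²) · (kg⁻¹·m⁻²·s³·A) · A⁻¹ · (kg⁻¹·m⁻²·s³·A²) · (kg⁻¹·m⁻²·s²·A²) · (kg·m²·s⁻³) = kg⁻³·m⁻⁶·s⁸·A⁶.
Left is kg⁻²·m⁻⁴·s⁵·A⁴; right is kg⁻³·m⁻⁶·s⁸·A⁶ — different.

No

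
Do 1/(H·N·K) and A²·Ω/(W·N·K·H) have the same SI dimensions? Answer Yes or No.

Left side:
  H = Wb/A (inductance = flux per current),
      = kg·m²·s⁻²·A⁻².
  So H⁻¹ = kg⁻¹·m⁻²·s²·A².
  N = kg·m/s² = kg·m·s⁻² (force = mass × acceleration).
  So N⁻¹ = kg⁻¹·m⁻¹·s².
  Combining: H⁻¹·N⁻¹·K⁻¹ = (kg⁻¹·m⁻²·s²·A²) · (kg⁻¹·m⁻¹·s²) · K⁻¹ = kg⁻²·m⁻³·s⁴·A²·K⁻¹.
Right side:
  W = kg·m²·s⁻³.
  So W⁻¹ = kg⁻¹·m⁻²·s³.
  N = kg·m·s⁻².
  So N⁻¹ = kg⁻¹·m⁻¹·s².
  H = kg·m²·s⁻²·A⁻².
  So H⁻¹ = kg⁻¹·m⁻²·s²·A².
  Ω = kg·m²·s⁻³·A⁻².
  Combining: A²·W⁻¹·N⁻¹·K⁻¹·H⁻¹·Ω = A² · (kg⁻¹·m⁻²·s³) · (kg⁻¹·m⁻¹·s²) · K⁻¹ · (kg⁻¹·m⁻²·s²·A²) · (kg·m²·s⁻³·A⁻²) = kg⁻²·m⁻³·s⁴·A²·K⁻¹.
Both reduce to kg⁻²·m⁻³·s⁴·A²·K⁻¹.

Yes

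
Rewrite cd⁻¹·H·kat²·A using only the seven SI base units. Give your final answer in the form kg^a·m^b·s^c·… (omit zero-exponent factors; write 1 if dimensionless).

H = Wb/A (inductance = flux per current),
    = kg·m²·s⁻²·A⁻².
kat = mol/s = s⁻¹·mol (catalytic activity).
So kat² = s⁻²·mol².
Combining: cd⁻¹·H·kat²·A = cd⁻¹ · (kg·m²·s⁻²·A⁻²) · (s⁻²·mol²) · A = kg·m²·s⁻⁴·A⁻¹·mol²·cd⁻¹.

kg·m²·s⁻⁴·A⁻¹·mol²·cd⁻¹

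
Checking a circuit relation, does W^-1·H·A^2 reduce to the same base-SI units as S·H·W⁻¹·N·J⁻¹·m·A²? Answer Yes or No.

Left side:
  W = kg·m²·s⁻³.
  So W⁻¹ = kg⁻¹·m⁻²·s³.
  H = kg·m²·s⁻²·A⁻².
  Combining: W⁻¹·H·A² = (kg⁻¹·m⁻²·s³) · (kg·m²·s⁻²·A⁻²) · A² = s.
Right side:
  S = 1/Ω (conductance is reciprocal resistance),
      = kg⁻¹·m⁻²·s³·A².
  H = Wb/A (inductance = flux per current),
      = kg·m²·s⁻²·A⁻².
  W = J/s (power = energy per time),
      = kg·m²·s⁻³.
  So W⁻¹ = kg⁻¹·m⁻²·s³.
  N = kg·m/s² = kg·m·s⁻² (force = mass × acceleration).
  J = N·m (work = force × distance),
      = kg·m²·s⁻².
  So J⁻¹ = kg⁻¹·m⁻²·s².
  Combining: S·H·W⁻¹·N·J⁻¹·m·A² = (kg⁻¹·m⁻²·s³·A²) · (kg·m²·s⁻²·A⁻²) · (kg⁻¹·m⁻²·s³) · (kg·m·s⁻²) · (kg⁻¹·m⁻²·s²) · m · A² = kg⁻¹·m⁻²·s⁴·A².
Left is s; right is kg⁻¹·m⁻²·s⁴·A² — different.

No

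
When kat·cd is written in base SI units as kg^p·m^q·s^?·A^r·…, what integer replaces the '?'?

kat = s⁻¹·mol.
Combining: kat·cd = (s⁻¹·mol) · cd = s⁻¹·mol·cd.
The exponent of s is -1.

-1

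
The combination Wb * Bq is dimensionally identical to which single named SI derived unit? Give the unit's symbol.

Wb = V·s (flux: a volt is a weber per second),
    = kg·m²·s⁻²·A⁻¹.
Bq = 1/s = s⁻¹ (activity is decays per second).
Combining: Wb·Bq = (kg·m²·s⁻²·A⁻¹) · s⁻¹ = kg·m²·s⁻³·A⁻¹.
kg·m²·s⁻³·A⁻¹ is the base-SI form of the volt.

V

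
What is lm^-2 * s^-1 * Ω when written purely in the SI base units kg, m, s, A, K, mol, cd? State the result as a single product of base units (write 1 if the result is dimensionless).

lm = cd.
So lm⁻² = cd⁻².
Ω = kg·m²·s⁻³·A⁻².
Combining: lm⁻²·s⁻¹·Ω = cd⁻² · s⁻¹ · (kg·m²·s⁻³·A⁻²) = kg·m²·s⁻⁴·A⁻²·cd⁻².

kg·m²·s⁻⁴·A⁻²·cd⁻²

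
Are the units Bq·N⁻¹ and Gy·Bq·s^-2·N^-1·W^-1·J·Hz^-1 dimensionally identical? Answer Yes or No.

No

Left side:
  Bq = 1/s = s⁻¹ (activity is decays per second).
  N = kg·m/s² = kg·m·s⁻² (force = mass × acceleration).
  So N⁻¹ = kg⁻¹·m⁻¹·s².
  Combining: Bq·N⁻¹ = s⁻¹ · (kg⁻¹·m⁻¹·s²) = kg⁻¹·m⁻¹·s.
Right side:
  Gy = m²·s⁻².
  Bq = s⁻¹.
  N = kg·m·s⁻².
  So N⁻¹ = kg⁻¹·m⁻¹·s².
  W = kg·m²·s⁻³.
  So W⁻¹ = kg⁻¹·m⁻²·s³.
  J = kg·m²·s⁻².
  Hz = s⁻¹.
  So Hz⁻¹ = s.
  Combining: Gy·Bq·s⁻²·N⁻¹·W⁻¹·J·Hz⁻¹ = (m²·s⁻²) · s⁻¹ · s⁻² · (kg⁻¹·m⁻¹·s²) · (kg⁻¹·m⁻²·s³) · (kg·m²·s⁻²) · s = kg⁻¹·m·s⁻¹.
Left is kg⁻¹·m⁻¹·s; right is kg⁻¹·m·s⁻¹ — different.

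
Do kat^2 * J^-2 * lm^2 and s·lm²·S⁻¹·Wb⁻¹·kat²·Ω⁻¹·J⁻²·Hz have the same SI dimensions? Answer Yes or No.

Left side:
  kat = mol/s = s⁻¹·mol (catalytic activity).
  So kat² = s⁻²·mol².
  J = N·m (work = force × distance),
      = kg·m²·s⁻².
  So J⁻² = kg⁻²·m⁻⁴·s⁴.
  lm = cd·sr = cd (luminous flux; sr is dimensionless).
  So lm² = cd².
  Combining: kat²·J⁻²·lm² = (s⁻²·mol²) · (kg⁻²·m⁻⁴·s⁴) · cd² = kg⁻²·m⁻⁴·s²·mol²·cd².
Right side:
  lm = cd·sr = cd (luminous flux; sr is dimensionless).
  So lm² = cd².
  S = 1/Ω (conductance is reciprocal resistance),
      = kg⁻¹·m⁻²·s³·A².
  So S⁻¹ = kg·m²·s⁻³·A⁻².
  Wb = V·s (flux: a volt is a weber per second),
      = kg·m²·s⁻²·A⁻¹.
  So Wb⁻¹ = kg⁻¹·m⁻²·s²·A.
  kat = mol/s = s⁻¹·mol (catalytic activity).
  So kat² = s⁻²·mol².
  Ω = V/A (resistance = voltage per current),
      = kg·m²·s⁻³·A⁻².
  So Ω⁻¹ = kg⁻¹·m⁻²·s³·A².
  J = N·m (work = force × distance),
      = kg·m²·s⁻².
  So J⁻² = kg⁻²·m⁻⁴·s⁴.
  Hz = 1/s = s⁻¹ (frequency is cycles per second).
  Combining: s·lm²·S⁻¹·Wb⁻¹·kat²·Ω⁻¹·J⁻²·Hz = s · cd² · (kg·m²·s⁻³·A⁻²) · (kg⁻¹·m⁻²·s²·A) · (s⁻²·mol²) · (kg⁻¹·m⁻²·s³·A²) · (kg⁻²·m⁻⁴·s⁴) · s⁻¹ = kg⁻³·m⁻⁶·s⁴·A·mol²·cd².
Left is kg⁻²·m⁻⁴·s²·mol²·cd²; right is kg⁻³·m⁻⁶·s⁴·A·mol²·cd² — different.

No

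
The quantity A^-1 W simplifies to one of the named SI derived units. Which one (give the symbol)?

W = kg·m²·s⁻³.
Combining: A⁻¹·W = A⁻¹ · (kg·m²·s⁻³) = kg·m²·s⁻³·A⁻¹.
kg·m²·s⁻³·A⁻¹ is the base-SI form of the volt.

V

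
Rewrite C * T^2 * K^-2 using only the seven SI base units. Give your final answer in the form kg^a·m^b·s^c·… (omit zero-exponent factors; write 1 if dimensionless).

kg²·s⁻³·A⁻¹·K⁻²

C = A·s = s·A (charge = current × time).
T = Wb/m² (flux density = flux per area),
    = kg·s⁻²·A⁻¹.
So T² = kg²·s⁻⁴·A⁻².
Combining: C·T²·K⁻² = (s·A) · (kg²·s⁻⁴·A⁻²) · K⁻² = kg²·s⁻³·A⁻¹·K⁻².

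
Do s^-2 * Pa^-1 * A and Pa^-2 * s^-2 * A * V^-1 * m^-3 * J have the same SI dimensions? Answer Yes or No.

Left side:
  Pa = N/m² (pressure = force per area),
      = kg·m⁻¹·s⁻².
  So Pa⁻¹ = kg⁻¹·m·s².
  Combining: s⁻²·Pa⁻¹·A = s⁻² · (kg⁻¹·m·s²) · A = kg⁻¹·m·A.
Right side:
  Pa = kg·m⁻¹·s⁻².
  So Pa⁻² = kg⁻²·m²·s⁴.
  V = kg·m²·s⁻³·A⁻¹.
  So V⁻¹ = kg⁻¹·m⁻²·s³·A.
  J = kg·m²·s⁻².
  Combining: Pa⁻²·s⁻²·A·V⁻¹·m⁻³·J = (kg⁻²·m²·s⁴) · s⁻² · A · (kg⁻¹·m⁻²·s³·A) · m⁻³ · (kg·m²·s⁻²) = kg⁻²·m⁻¹·s³·A².
Left is kg⁻¹·m·A; right is kg⁻²·m⁻¹·s³·A² — different.

No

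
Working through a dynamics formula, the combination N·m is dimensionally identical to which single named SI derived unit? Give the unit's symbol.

N = kg·m/s² = kg·m·s⁻² (force = mass × acceleration).
Combining: N·m = (kg·m·s⁻²) · m = kg·m²·s⁻².
kg·m²·s⁻² is the base-SI form of the joule.

J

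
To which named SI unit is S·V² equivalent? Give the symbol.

W

S = 1/Ω (conductance is reciprocal resistance),
    = kg⁻¹·m⁻²·s³·A².
V = W/A (potential = power per current),
    = kg·m²·s⁻³·A⁻¹.
So V² = kg²·m⁴·s⁻⁶·A⁻².
Combining: S·V² = (kg⁻¹·m⁻²·s³·A²) · (kg²·m⁴·s⁻⁶·A⁻²) = kg·m²·s⁻³.
kg·m²·s⁻³ is the base-SI form of the watt.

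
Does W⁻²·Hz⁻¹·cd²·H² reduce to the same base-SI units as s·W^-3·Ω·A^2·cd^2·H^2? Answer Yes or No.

Left side:
  W = kg·m²·s⁻³.
  So W⁻² = kg⁻²·m⁻⁴·s⁶.
  Hz = s⁻¹.
  So Hz⁻¹ = s.
  H = kg·m²·s⁻²·A⁻².
  So H² = kg²·m⁴·s⁻⁴·A⁻⁴.
  Combining: W⁻²·Hz⁻¹·cd²·H² = (kg⁻²·m⁻⁴·s⁶) · s · cd² · (kg²·m⁴·s⁻⁴·A⁻⁴) = s³·A⁻⁴·cd².
Right side:
  W = kg·m²·s⁻³.
  So W⁻³ = kg⁻³·m⁻⁶·s⁹.
  Ω = kg·m²·s⁻³·A⁻².
  H = kg·m²·s⁻²·A⁻².
  So H² = kg²·m⁴·s⁻⁴·A⁻⁴.
  Combining: s·W⁻³·Ω·A²·cd²·H² = s · (kg⁻³·m⁻⁶·s⁹) · (kg·m²·s⁻³·A⁻²) · A² · cd² · (kg²·m⁴·s⁻⁴·A⁻⁴) = s³·A⁻⁴·cd².
Both reduce to s³·A⁻⁴·cd².

Yes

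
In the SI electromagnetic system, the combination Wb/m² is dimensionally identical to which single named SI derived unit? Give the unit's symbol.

T

Wb = kg·m²·s⁻²·A⁻¹.
Combining: Wb·m⁻² = (kg·m²·s⁻²·A⁻¹) · m⁻² = kg·s⁻²·A⁻¹.
kg·s⁻²·A⁻¹ is the base-SI form of the tesla.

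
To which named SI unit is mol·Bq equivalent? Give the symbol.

kat

Bq = 1/s = s⁻¹ (activity is decays per second).
Combining: mol·Bq = mol · s⁻¹ = s⁻¹·mol.
s⁻¹·mol is the base-SI form of the katal.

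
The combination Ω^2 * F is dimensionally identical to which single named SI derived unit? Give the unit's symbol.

Ω = V/A (resistance = voltage per current),
    = kg·m²·s⁻³·A⁻².
So Ω² = kg²·m⁴·s⁻⁶·A⁻⁴.
F = C/V (capacitance = charge per voltage),
    = A·s/(kg·m²·s⁻³·A⁻¹) (substituting C and V),
    = kg⁻¹·m⁻²·s⁴·A².
Combining: Ω²·F = (kg²·m⁴·s⁻⁶·A⁻⁴) · (kg⁻¹·m⁻²·s⁴·A²) = kg·m²·s⁻²·A⁻².
kg·m²·s⁻²·A⁻² is the base-SI form of the henry.

H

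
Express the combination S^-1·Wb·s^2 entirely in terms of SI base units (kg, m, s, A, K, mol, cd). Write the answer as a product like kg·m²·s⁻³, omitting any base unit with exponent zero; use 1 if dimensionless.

S = 1/Ω (conductance is reciprocal resistance),
    = kg⁻¹·m⁻²·s³·A².
So S⁻¹ = kg·m²·s⁻³·A⁻².
Wb = V·s (flux: a volt is a weber per second),
    = kg·m²·s⁻²·A⁻¹.
Combining: S⁻¹·Wb·s² = (kg·m²·s⁻³·A⁻²) · (kg·m²·s⁻²·A⁻¹) · s² = kg²·m⁴·s⁻³·A⁻³.

kg²·m⁴·s⁻³·A⁻³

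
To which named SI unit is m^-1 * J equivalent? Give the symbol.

N

J = kg·m²·s⁻².
Combining: m⁻¹·J = m⁻¹ · (kg·m²·s⁻²) = kg·m·s⁻².
kg·m·s⁻² is the base-SI form of the newton.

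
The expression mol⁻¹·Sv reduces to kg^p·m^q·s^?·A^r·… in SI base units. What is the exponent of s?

-2

Sv = m²·s⁻².
Combining: mol⁻¹·Sv = mol⁻¹ · (m²·s⁻²) = m²·s⁻²·mol⁻¹.
The exponent of s is -2.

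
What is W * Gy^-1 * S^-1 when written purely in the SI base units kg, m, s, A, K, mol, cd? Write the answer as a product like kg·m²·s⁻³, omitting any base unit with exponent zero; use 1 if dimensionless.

W = J/s (power = energy per time),
    = kg·m²·s⁻³.
Gy = J/kg (absorbed dose = energy per mass),
    = m²·s⁻².
So Gy⁻¹ = m⁻²·s².
S = 1/Ω (conductance is reciprocal resistance),
    = kg⁻¹·m⁻²·s³·A².
So S⁻¹ = kg·m²·s⁻³·A⁻².
Combining: W·Gy⁻¹·S⁻¹ = (kg·m²·s⁻³) · (m⁻²·s²) · (kg·m²·s⁻³·A⁻²) = kg²·m²·s⁻⁴·A⁻².

kg²·m²·s⁻⁴·A⁻²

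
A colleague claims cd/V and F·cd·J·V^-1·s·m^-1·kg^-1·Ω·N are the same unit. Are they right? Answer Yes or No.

Left side:
  V = W/A (potential = power per current),
      = kg·m²·s⁻³·A⁻¹.
  So V⁻¹ = kg⁻¹·m⁻²·s³·A.
  Combining: cd·V⁻¹ = cd · (kg⁻¹·m⁻²·s³·A) = kg⁻¹·m⁻²·s³·A·cd.
Right side:
  F = C/V (capacitance = charge per voltage),
      = A·s/(kg·m²·s⁻³·A⁻¹) (substituting C and V),
      = kg⁻¹·m⁻²·s⁴·A².
  J = N·m (work = force × distance),
      = kg·m²·s⁻².
  V = W/A (potential = power per current),
      = kg·m²·s⁻³·A⁻¹.
  So V⁻¹ = kg⁻¹·m⁻²·s³·A.
  Ω = V/A (resistance = voltage per current),
      = kg·m²·s⁻³·A⁻².
  N = kg·m/s² = kg·m·s⁻² (force = mass × acceleration).
  Combining: F·cd·J·V⁻¹·s·m⁻¹·kg⁻¹·Ω·N = (kg⁻¹·m⁻²·s⁴·A²) · cd · (kg·m²·s⁻²) · (kg⁻¹·m⁻²·s³·A) · s · m⁻¹ · kg⁻¹ · (kg·m²·s⁻³·A⁻²) · (kg·m·s⁻²) = s·A·cd.
Left is kg⁻¹·m⁻²·s³·A·cd; right is s·A·cd — different.

No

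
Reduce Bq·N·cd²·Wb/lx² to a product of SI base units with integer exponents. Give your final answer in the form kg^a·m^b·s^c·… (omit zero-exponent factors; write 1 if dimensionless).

kg²·m⁷·s⁻⁵·A⁻¹

Bq = s⁻¹.
lx = m⁻²·cd.
So lx⁻² = m⁴·cd⁻².
N = kg·m·s⁻².
Wb = kg·m²·s⁻²·A⁻¹.
Combining: Bq·lx⁻²·N·cd²·Wb = s⁻¹ · (m⁴·cd⁻²) · (kg·m·s⁻²) · cd² · (kg·m²·s⁻²·A⁻¹) = kg²·m⁷·s⁻⁵·A⁻¹.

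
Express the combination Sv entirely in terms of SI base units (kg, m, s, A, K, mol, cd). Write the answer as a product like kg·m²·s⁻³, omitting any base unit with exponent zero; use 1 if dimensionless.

m²·s⁻²

Sv = J/kg (equivalent dose = energy per mass),
    = m²·s⁻².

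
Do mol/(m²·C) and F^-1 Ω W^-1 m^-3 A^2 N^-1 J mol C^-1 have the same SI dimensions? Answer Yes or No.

No

Left side:
  C = A·s = s·A (charge = current × time).
  So C⁻¹ = s⁻¹·A⁻¹.
  Combining: m⁻²·mol·C⁻¹ = m⁻² · mol · (s⁻¹·A⁻¹) = m⁻²·s⁻¹·A⁻¹·mol.
Right side:
  F = kg⁻¹·m⁻²·s⁴·A².
  So F⁻¹ = kg·m²·s⁻⁴·A⁻².
  Ω = kg·m²·s⁻³·A⁻².
  W = kg·m²·s⁻³.
  So W⁻¹ = kg⁻¹·m⁻²·s³.
  N = kg·m·s⁻².
  So N⁻¹ = kg⁻¹·m⁻¹·s².
  J = kg·m²·s⁻².
  C = s·A.
  So C⁻¹ = s⁻¹·A⁻¹.
  Combining: F⁻¹·Ω·W⁻¹·m⁻³·A²·N⁻¹·J·mol·C⁻¹ = (kg·m²·s⁻⁴·A⁻²) · (kg·m²·s⁻³·A⁻²) · (kg⁻¹·m⁻²·s³) · m⁻³ · A² · (kg⁻¹·m⁻¹·s²) · (kg·m²·s⁻²) · mol · (s⁻¹·A⁻¹) = kg·s⁻⁵·A⁻³·mol.
Left is m⁻²·s⁻¹·A⁻¹·mol; right is kg·s⁻⁵·A⁻³·mol — different.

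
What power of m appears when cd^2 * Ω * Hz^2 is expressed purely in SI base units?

2

Ω = V/A (resistance = voltage per current),
    = kg·m²·s⁻³·A⁻².
Hz = 1/s = s⁻¹ (frequency is cycles per second).
So Hz² = s⁻².
Combining: cd²·Ω·Hz² = cd² · (kg·m²·s⁻³·A⁻²) · s⁻² = kg·m²·s⁻⁵·A⁻²·cd².
The exponent of m is 2.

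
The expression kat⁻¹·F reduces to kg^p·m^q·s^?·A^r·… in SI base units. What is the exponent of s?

kat = s⁻¹·mol.
So kat⁻¹ = s·mol⁻¹.
F = kg⁻¹·m⁻²·s⁴·A².
Combining: kat⁻¹·F = (s·mol⁻¹) · (kg⁻¹·m⁻²·s⁴·A²) = kg⁻¹·m⁻²·s⁵·A²·mol⁻¹.
The exponent of s is 5.

5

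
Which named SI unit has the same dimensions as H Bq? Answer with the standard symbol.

H = kg·m²·s⁻²·A⁻².
Bq = s⁻¹.
Combining: H·Bq = (kg·m²·s⁻²·A⁻²) · s⁻¹ = kg·m²·s⁻³·A⁻².
kg·m²·s⁻³·A⁻² is the base-SI form of the ohm.

Ω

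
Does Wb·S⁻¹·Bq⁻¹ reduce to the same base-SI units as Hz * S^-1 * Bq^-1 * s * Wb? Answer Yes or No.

Yes

Left side:
  Wb = V·s (flux: a volt is a weber per second),
      = kg·m²·s⁻²·A⁻¹.
  S = 1/Ω (conductance is reciprocal resistance),
      = kg⁻¹·m⁻²·s³·A².
  So S⁻¹ = kg·m²·s⁻³·A⁻².
  Bq = 1/s = s⁻¹ (activity is decays per second).
  So Bq⁻¹ = s.
  Combining: Wb·S⁻¹·Bq⁻¹ = (kg·m²·s⁻²·A⁻¹) · (kg·m²·s⁻³·A⁻²) · s = kg²·m⁴·s⁻⁴·A⁻³.
Right side:
  Hz = 1/s = s⁻¹ (frequency is cycles per second).
  S = 1/Ω (conductance is reciprocal resistance),
      = kg⁻¹·m⁻²·s³·A².
  So S⁻¹ = kg·m²·s⁻³·A⁻².
  Bq = 1/s = s⁻¹ (activity is decays per second).
  So Bq⁻¹ = s.
  Wb = V·s (flux: a volt is a weber per second),
      = kg·m²·s⁻²·A⁻¹.
  Combining: Hz·S⁻¹·Bq⁻¹·s·Wb = s⁻¹ · (kg·m²·s⁻³·A⁻²) · s · s · (kg·m²·s⁻²·A⁻¹) = kg²·m⁴·s⁻⁴·A⁻³.
Both reduce to kg²·m⁴·s⁻⁴·A⁻³.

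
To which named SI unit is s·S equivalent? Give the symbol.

S = 1/Ω (conductance is reciprocal resistance),
    = kg⁻¹·m⁻²·s³·A².
Combining: s·S = s · (kg⁻¹·m⁻²·s³·A²) = kg⁻¹·m⁻²·s⁴·A².
kg⁻¹·m⁻²·s⁴·A² is the base-SI form of the farad.

F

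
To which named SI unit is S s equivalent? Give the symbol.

F

S = 1/Ω (conductance is reciprocal resistance),
    = kg⁻¹·m⁻²·s³·A².
Combining: S·s = (kg⁻¹·m⁻²·s³·A²) · s = kg⁻¹·m⁻²·s⁴·A².
kg⁻¹·m⁻²·s⁴·A² is the base-SI form of the farad.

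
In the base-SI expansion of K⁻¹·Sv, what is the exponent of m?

2

Sv = J/kg (equivalent dose = energy per mass),
    = m²·s⁻².
Combining: K⁻¹·Sv = K⁻¹ · (m²·s⁻²) = m²·s⁻²·K⁻¹.
The exponent of m is 2.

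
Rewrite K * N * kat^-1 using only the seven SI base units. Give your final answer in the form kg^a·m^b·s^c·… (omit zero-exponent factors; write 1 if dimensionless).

N = kg·m·s⁻².
kat = s⁻¹·mol.
So kat⁻¹ = s·mol⁻¹.
Combining: K·N·kat⁻¹ = K · (kg·m·s⁻²) · (s·mol⁻¹) = kg·m·s⁻¹·K·mol⁻¹.

kg·m·s⁻¹·K·mol⁻¹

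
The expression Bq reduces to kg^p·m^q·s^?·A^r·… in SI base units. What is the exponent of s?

Bq = 1/s = s⁻¹ (activity is decays per second).
The exponent of s is -1.

-1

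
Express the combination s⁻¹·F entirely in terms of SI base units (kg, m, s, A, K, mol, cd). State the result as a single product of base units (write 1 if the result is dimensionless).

kg⁻¹·m⁻²·s³·A²

F = C/V (capacitance = charge per voltage),
    = A·s/(kg·m²·s⁻³·A⁻¹) (substituting C and V),
    = kg⁻¹·m⁻²·s⁴·A².
Combining: s⁻¹·F = s⁻¹ · (kg⁻¹·m⁻²·s⁴·A²) = kg⁻¹·m⁻²·s³·A².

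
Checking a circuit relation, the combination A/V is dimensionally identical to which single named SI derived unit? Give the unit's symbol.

V = W/A (potential = power per current),
    = kg·m²·s⁻³·A⁻¹.
So V⁻¹ = kg⁻¹·m⁻²·s³·A.
Combining: V⁻¹·A = (kg⁻¹·m⁻²·s³·A) · A = kg⁻¹·m⁻²·s³·A².
kg⁻¹·m⁻²·s³·A² is the base-SI form of the siemens.

S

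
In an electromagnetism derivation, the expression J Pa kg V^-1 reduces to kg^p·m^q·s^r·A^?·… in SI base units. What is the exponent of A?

J = kg·m²·s⁻².
Pa = kg·m⁻¹·s⁻².
V = kg·m²·s⁻³·A⁻¹.
So V⁻¹ = kg⁻¹·m⁻²·s³·A.
Combining: J·Pa·kg·V⁻¹ = (kg·m²·s⁻²) · (kg·m⁻¹·s⁻²) · kg · (kg⁻¹·m⁻²·s³·A) = kg²·m⁻¹·s⁻¹·A.
The exponent of A is 1.

1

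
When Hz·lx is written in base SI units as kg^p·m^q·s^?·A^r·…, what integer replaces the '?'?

-1

Hz = s⁻¹.
lx = m⁻²·cd.
Combining: Hz·lx = s⁻¹ · (m⁻²·cd) = m⁻²·s⁻¹·cd.
The exponent of s is -1.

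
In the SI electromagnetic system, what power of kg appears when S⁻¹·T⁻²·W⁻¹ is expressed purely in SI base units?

S = kg⁻¹·m⁻²·s³·A².
So S⁻¹ = kg·m²·s⁻³·A⁻².
T = kg·s⁻²·A⁻¹.
So T⁻² = kg⁻²·s⁴·A².
W = kg·m²·s⁻³.
So W⁻¹ = kg⁻¹·m⁻²·s³.
Combining: S⁻¹·T⁻²·W⁻¹ = (kg·m²·s⁻³·A⁻²) · (kg⁻²·s⁴·A²) · (kg⁻¹·m⁻²·s³) = kg⁻²·s⁴.
The exponent of kg is -2.

-2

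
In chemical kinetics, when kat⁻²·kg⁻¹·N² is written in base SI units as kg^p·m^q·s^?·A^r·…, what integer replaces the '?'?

-2

kat = mol/s = s⁻¹·mol (catalytic activity).
So kat⁻² = s²·mol⁻².
N = kg·m/s² = kg·m·s⁻² (force = mass × acceleration).
So N² = kg²·m²·s⁻⁴.
Combining: kat⁻²·kg⁻¹·N² = (s²·mol⁻²) · kg⁻¹ · (kg²·m²·s⁻⁴) = kg·m²·s⁻²·mol⁻².
The exponent of s is -2.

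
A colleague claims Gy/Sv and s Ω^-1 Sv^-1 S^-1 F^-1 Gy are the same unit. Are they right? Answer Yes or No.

Left side:
  Gy = m²·s⁻².
  Sv = m²·s⁻².
  So Sv⁻¹ = m⁻²·s².
  Combining: Gy·Sv⁻¹ = (m²·s⁻²) · (m⁻²·s²) = 1.
Right side:
  Ω = V/A (resistance = voltage per current),
      = kg·m²·s⁻³·A⁻².
  So Ω⁻¹ = kg⁻¹·m⁻²·s³·A².
  Sv = J/kg (equivalent dose = energy per mass),
      = m²·s⁻².
  So Sv⁻¹ = m⁻²·s².
  S = 1/Ω (conductance is reciprocal resistance),
      = kg⁻¹·m⁻²·s³·A².
  So S⁻¹ = kg·m²·s⁻³·A⁻².
  F = C/V (capacitance = charge per voltage),
      = A·s/(kg·m²·s⁻³·A⁻¹) (substituting C and V),
      = kg⁻¹·m⁻²·s⁴·A².
  So F⁻¹ = kg·m²·s⁻⁴·A⁻².
  Gy = J/kg (absorbed dose = energy per mass),
      = m²·s⁻².
  Combining: s·Ω⁻¹·Sv⁻¹·S⁻¹·F⁻¹·Gy = s · (kg⁻¹·m⁻²·s³·A²) · (m⁻²·s²) · (kg·m²·s⁻³·A⁻²) · (kg·m²·s⁻⁴·A⁻²) · (m²·s⁻²) = kg·m²·s⁻³·A⁻².
Left is 1; right is kg·m²·s⁻³·A⁻² — different.

No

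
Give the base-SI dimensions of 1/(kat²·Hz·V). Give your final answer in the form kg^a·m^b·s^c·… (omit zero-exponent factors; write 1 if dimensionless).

kat = mol/s = s⁻¹·mol (catalytic activity).
So kat⁻² = s²·mol⁻².
Hz = 1/s = s⁻¹ (frequency is cycles per second).
So Hz⁻¹ = s.
V = W/A (potential = power per current),
    = kg·m²·s⁻³·A⁻¹.
So V⁻¹ = kg⁻¹·m⁻²·s³·A.
Combining: kat⁻²·Hz⁻¹·V⁻¹ = (s²·mol⁻²) · s · (kg⁻¹·m⁻²·s³·A) = kg⁻¹·m⁻²·s⁶·A·mol⁻².

kg⁻¹·m⁻²·s⁶·A·mol⁻²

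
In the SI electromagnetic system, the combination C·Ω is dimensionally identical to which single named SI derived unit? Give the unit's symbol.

C = A·s = s·A (charge = current × time).
Ω = V/A (resistance = voltage per current),
    = kg·m²·s⁻³·A⁻².
Combining: C·Ω = (s·A) · (kg·m²·s⁻³·A⁻²) = kg·m²·s⁻²·A⁻¹.
kg·m²·s⁻²·A⁻¹ is the base-SI form of the weber.

Wb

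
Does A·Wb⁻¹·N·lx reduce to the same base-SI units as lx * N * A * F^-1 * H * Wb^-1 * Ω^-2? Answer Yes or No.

Left side:
  Wb = kg·m²·s⁻²·A⁻¹.
  So Wb⁻¹ = kg⁻¹·m⁻²·s²·A.
  N = kg·m·s⁻².
  lx = m⁻²·cd.
  Combining: A·Wb⁻¹·N·lx = A · (kg⁻¹·m⁻²·s²·A) · (kg·m·s⁻²) · (m⁻²·cd) = m⁻³·A²·cd.
Right side:
  lx = lm/m² (illuminance = luminous flux per area),
      = m⁻²·cd.
  N = kg·m/s² = kg·m·s⁻² (force = mass × acceleration).
  F = C/V (capacitance = charge per voltage),
      = A·s/(kg·m²·s⁻³·A⁻¹) (substituting C and V),
      = kg⁻¹·m⁻²·s⁴·A².
  So F⁻¹ = kg·m²·s⁻⁴·A⁻².
  H = Wb/A (inductance = flux per current),
      = kg·m²·s⁻²·A⁻².
  Wb = V·s (flux: a volt is a weber per second),
      = kg·m²·s⁻²·A⁻¹.
  So Wb⁻¹ = kg⁻¹·m⁻²·s²·A.
  Ω = V/A (resistance = voltage per current),
      = kg·m²·s⁻³·A⁻².
  So Ω⁻² = kg⁻²·m⁻⁴·s⁶·A⁴.
  Combining: lx·N·A·F⁻¹·H·Wb⁻¹·Ω⁻² = (m⁻²·cd) · (kg·m·s⁻²) · A · (kg·m²·s⁻⁴·A⁻²) · (kg·m²·s⁻²·A⁻²) · (kg⁻¹·m⁻²·s²·A) · (kg⁻²·m⁻⁴·s⁶·A⁴) = m⁻³·A²·cd.
Both reduce to m⁻³·A²·cd.

Yes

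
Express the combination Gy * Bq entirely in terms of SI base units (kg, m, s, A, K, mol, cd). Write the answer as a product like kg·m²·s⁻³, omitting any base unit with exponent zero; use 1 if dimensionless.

m²·s⁻³

Gy = J/kg (absorbed dose = energy per mass),
    = m²·s⁻².
Bq = 1/s = s⁻¹ (activity is decays per second).
Combining: Gy·Bq = (m²·s⁻²) · s⁻¹ = m²·s⁻³.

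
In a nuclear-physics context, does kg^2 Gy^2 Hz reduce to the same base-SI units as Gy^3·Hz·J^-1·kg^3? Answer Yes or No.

Yes

Left side:
  Gy = J/kg (absorbed dose = energy per mass),
      = m²·s⁻².
  So Gy² = m⁴·s⁻⁴.
  Hz = 1/s = s⁻¹ (frequency is cycles per second).
  Combining: kg²·Gy²·Hz = kg² · (m⁴·s⁻⁴) · s⁻¹ = kg²·m⁴·s⁻⁵.
Right side:
  Gy = J/kg (absorbed dose = energy per mass),
      = m²·s⁻².
  So Gy³ = m⁶·s⁻⁶.
  Hz = 1/s = s⁻¹ (frequency is cycles per second).
  J = N·m (work = force × distance),
      = kg·m²·s⁻².
  So J⁻¹ = kg⁻¹·m⁻²·s².
  Combining: Gy³·Hz·J⁻¹·kg³ = (m⁶·s⁻⁶) · s⁻¹ · (kg⁻¹·m⁻²·s²) · kg³ = kg²·m⁴·s⁻⁵.
Both reduce to kg²·m⁴·s⁻⁵.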